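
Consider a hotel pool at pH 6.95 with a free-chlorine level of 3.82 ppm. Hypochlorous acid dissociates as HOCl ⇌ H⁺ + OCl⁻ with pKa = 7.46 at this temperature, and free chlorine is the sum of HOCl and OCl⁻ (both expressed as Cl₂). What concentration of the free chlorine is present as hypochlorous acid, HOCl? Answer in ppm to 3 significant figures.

2.92 ppm

[OCl⁻]/[HOCl] = 10^(pH − pKa) = 10^(6.95 − 7.46) = 10^-0.51 = 0.309.
Fraction as HOCl = 1 / (1 + 0.309) = 0.7639.
HOCl = 0.7639 × 3.82 ppm = 2.918 ppm.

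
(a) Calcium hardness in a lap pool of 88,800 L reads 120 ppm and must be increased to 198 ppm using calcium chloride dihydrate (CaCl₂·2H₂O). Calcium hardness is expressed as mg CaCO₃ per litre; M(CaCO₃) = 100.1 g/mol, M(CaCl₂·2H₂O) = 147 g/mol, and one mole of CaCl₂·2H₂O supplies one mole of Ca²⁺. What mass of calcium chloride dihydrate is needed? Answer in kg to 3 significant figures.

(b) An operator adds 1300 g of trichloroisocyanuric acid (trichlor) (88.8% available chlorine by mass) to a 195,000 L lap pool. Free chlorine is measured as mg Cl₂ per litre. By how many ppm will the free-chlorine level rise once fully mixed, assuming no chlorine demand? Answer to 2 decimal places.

(a) 10.2 kg; (b) 5.92 ppm

(a) Hardness to add: (198 − 120) = 78 mg/L as CaCO₃ × 88,800 L = 6926 g as CaCO₃.
(a) Moles of Ca²⁺ (1 mol Ca²⁺ ≡ 1 mol CaCO₃): 6926 / 100.1 g/mol = 69.19 mol.
(a) Mass of CaCl₂·2H₂O: 69.19 × 147 = 10,170 g.

(b) Available chlorine delivered: 1300 g × 0.888 = 1154 g as Cl₂.
(b) Concentration rise: 1154 g / 195,000 L = 5.92 mg/L = 5.92 ppm.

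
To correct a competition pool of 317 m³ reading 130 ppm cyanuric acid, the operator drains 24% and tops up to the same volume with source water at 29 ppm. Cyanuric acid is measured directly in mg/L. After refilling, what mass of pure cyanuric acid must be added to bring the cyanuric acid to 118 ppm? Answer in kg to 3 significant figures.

3.88 kg

Volume: 317 m³ = 317,000 L.
After draining 24% and refilling: 130 × 0.76 + 29 × 0.24 = 105.76 ppm.
Deficit to target: 118 − 105.76 = 12.24 mg/L.
Mass: 12.24 mg/L × 317,000 L = 3880 g cyanuric acid.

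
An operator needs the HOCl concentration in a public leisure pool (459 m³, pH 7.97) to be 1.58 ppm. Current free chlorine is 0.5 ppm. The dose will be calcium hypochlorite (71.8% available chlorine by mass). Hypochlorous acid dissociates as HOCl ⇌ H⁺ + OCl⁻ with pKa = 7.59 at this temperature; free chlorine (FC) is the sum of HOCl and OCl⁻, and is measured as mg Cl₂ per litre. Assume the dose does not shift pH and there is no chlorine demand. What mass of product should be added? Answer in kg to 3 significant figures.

3.11 kg

Volume: 459 m³ = 459,000 L.
[OCl⁻]/[HOCl] = 10^(pH − pKa) = 10^(7.97 − 7.59) = 2.399; fraction as HOCl = 1/(1 + 2.399) = 0.2942.
Free chlorine required for 1.58 ppm HOCl: 1.58 / 0.2942 = 5.37 ppm.
FC to add: 5.37 − 0.5 = 4.87 mg/L as Cl₂.
Cl₂ equivalent: 4.87 mg/L × 459,000 L = 2235 g.
Product at 71.8% available Cl: 2235 / 0.718 = 3113 g.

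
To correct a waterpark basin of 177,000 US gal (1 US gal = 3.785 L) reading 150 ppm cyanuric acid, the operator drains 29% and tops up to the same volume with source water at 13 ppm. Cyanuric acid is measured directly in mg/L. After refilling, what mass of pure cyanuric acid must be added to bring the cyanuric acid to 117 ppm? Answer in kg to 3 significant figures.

4.51 kg

Volume: 177,000 US gal × 3.785 L/gal = 669,945 L.
After draining 29% and refilling: 150 × 0.71 + 13 × 0.29 = 110.27 ppm.
Deficit to target: 117 − 110.27 = 6.73 mg/L.
Mass: 6.73 mg/L × 669,945 L = 4509 g cyanuric acid.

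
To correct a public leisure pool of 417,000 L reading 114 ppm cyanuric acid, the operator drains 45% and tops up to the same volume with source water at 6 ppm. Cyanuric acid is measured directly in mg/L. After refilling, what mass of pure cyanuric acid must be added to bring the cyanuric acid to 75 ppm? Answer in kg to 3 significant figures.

After draining 45% and refilling: 114 × 0.55 + 6 × 0.45 = 65.4 ppm.
Deficit to target: 75 − 65.4 = 9.6 mg/L.
Mass: 9.6 mg/L × 417,000 L = 4003 g cyanuric acid.

4.00 kg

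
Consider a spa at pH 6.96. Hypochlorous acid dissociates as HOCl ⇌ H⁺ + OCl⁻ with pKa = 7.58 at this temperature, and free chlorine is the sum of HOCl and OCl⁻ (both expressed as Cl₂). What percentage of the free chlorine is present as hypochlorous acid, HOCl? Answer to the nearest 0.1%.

80.7%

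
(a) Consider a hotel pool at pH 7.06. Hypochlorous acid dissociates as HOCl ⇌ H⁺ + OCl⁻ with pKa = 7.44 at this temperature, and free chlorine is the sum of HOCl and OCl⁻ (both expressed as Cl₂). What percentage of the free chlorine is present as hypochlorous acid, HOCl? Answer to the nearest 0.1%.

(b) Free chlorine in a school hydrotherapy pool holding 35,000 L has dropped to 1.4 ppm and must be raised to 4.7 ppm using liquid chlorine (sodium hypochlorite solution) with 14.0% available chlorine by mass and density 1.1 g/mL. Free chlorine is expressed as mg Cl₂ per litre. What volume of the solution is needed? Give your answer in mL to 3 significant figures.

(a) 70.6%; (b) 750 mL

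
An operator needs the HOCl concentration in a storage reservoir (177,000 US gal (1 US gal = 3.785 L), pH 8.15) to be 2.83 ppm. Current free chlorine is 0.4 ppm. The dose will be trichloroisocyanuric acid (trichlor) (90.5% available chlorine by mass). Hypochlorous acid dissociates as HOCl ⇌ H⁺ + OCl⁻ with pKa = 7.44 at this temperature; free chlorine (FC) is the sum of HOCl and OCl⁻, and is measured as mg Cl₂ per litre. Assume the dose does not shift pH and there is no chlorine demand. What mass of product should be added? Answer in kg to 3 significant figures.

12.5 kg

Volume: 177,000 US gal × 3.785 L/gal = 669,945 L.
[OCl⁻]/[HOCl] = 10^(pH − pKa) = 10^(8.15 − 7.44) = 5.129; fraction as HOCl = 1/(1 + 5.129) = 0.1632.
Free chlorine required for 2.83 ppm HOCl: 2.83 / 0.1632 = 17.34 ppm.
FC to add: 17.34 − 0.4 = 16.94 mg/L as Cl₂.
Cl₂ equivalent: 16.94 mg/L × 669,945 L = 11,350 g.
Product at 90.5% available Cl: 11,350 / 0.905 = 12,540 g.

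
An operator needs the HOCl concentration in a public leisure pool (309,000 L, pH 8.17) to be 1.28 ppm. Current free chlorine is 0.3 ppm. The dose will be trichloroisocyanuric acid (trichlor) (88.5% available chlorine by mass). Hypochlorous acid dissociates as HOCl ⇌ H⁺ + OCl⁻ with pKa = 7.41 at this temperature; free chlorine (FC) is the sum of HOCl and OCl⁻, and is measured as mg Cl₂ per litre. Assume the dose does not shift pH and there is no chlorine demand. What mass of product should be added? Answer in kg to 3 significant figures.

[OCl⁻]/[HOCl] = 10^(pH − pKa) = 10^(8.17 − 7.41) = 5.754; fraction as HOCl = 1/(1 + 5.754) = 0.1481.
Free chlorine required for 1.28 ppm HOCl: 1.28 / 0.1481 = 8.646 ppm.
FC to add: 8.646 − 0.3 = 8.346 mg/L as Cl₂.
Cl₂ equivalent: 8.346 mg/L × 309,000 L = 2579 g.
Product at 88.5% available Cl: 2579 / 0.885 = 2914 g.

2.91 kg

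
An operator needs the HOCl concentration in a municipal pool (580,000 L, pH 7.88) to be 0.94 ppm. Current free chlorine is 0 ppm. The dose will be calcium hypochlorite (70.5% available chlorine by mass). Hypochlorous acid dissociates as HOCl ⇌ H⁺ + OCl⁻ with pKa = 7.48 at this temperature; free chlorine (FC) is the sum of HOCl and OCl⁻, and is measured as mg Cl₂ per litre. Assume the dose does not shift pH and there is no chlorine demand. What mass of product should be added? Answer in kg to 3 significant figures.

2.72 kg

[OCl⁻]/[HOCl] = 10^(pH − pKa) = 10^(7.88 − 7.48) = 2.512; fraction as HOCl = 1/(1 + 2.512) = 0.2847.
Free chlorine required for 0.94 ppm HOCl: 0.94 / 0.2847 = 3.301 ppm.
FC to add: 3.301 − 0 = 3.301 mg/L as Cl₂.
Cl₂ equivalent: 3.301 mg/L × 580,000 L = 1915 g.
Product at 70.5% available Cl: 1915 / 0.705 = 2716 g.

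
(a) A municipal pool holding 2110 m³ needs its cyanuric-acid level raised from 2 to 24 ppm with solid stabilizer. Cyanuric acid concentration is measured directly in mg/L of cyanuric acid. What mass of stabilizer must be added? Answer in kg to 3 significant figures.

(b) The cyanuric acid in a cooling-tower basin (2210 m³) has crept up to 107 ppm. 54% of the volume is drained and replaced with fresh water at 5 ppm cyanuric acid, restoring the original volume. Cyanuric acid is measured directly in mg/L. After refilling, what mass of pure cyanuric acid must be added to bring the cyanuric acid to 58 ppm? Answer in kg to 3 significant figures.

(a) 46.4 kg; (b) 13.4 kg

(a) Volume: 2110 m³ = 2,110,000 L.
(a) CYA to add: (24 − 2) = 22 mg/L × 2,110,000 L = 46,420 g cyanuric acid.

(b) Volume: 2210 m³ = 2,210,000 L.
(b) After draining 54% and refilling: 107 × 0.46 + 5 × 0.54 = 51.92 ppm.
(b) Deficit to target: 58 − 51.92 = 6.08 mg/L.
(b) Mass: 6.08 mg/L × 2,210,000 L = 13,440 g cyanuric acid.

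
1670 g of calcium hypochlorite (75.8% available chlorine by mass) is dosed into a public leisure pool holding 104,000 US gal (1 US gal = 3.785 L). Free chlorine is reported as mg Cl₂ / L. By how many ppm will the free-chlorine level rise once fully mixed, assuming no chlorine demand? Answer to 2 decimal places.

Volume: 104,000 US gal × 3.785 L/gal = 393,640 L.
Available chlorine delivered: 1670 g × 0.758 = 1266 g as Cl₂.
Concentration rise: 1266 g / 393,640 L = 3.216 mg/L = 3.22 ppm.

3.22 ppm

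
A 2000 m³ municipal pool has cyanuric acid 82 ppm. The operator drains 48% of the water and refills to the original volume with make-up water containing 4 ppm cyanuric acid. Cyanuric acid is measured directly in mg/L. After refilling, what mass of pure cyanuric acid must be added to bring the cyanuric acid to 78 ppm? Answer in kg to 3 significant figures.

Volume: 2000 m³ = 2,000,000 L.
After draining 48% and refilling: 82 × 0.52 + 4 × 0.48 = 44.56 ppm.
Deficit to target: 78 − 44.56 = 33.44 mg/L.
Mass: 33.44 mg/L × 2,000,000 L = 66,880 g cyanuric acid.

66.9 kg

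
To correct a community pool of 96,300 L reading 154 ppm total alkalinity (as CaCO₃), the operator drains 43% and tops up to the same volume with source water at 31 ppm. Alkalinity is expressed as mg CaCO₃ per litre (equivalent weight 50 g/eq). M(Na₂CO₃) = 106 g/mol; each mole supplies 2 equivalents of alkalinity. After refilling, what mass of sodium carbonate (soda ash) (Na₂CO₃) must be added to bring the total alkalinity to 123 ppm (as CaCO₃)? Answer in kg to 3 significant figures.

After draining 43% and refilling: 154 × 0.57 + 31 × 0.43 = 101.11 ppm.
Deficit to target: 123 − 101.11 = 21.89 mg/L.
As CaCO₃: 21.89 mg/L × 96,300 L = 2108 g; ÷ 50 g/eq ÷ 2 = 21.08 mol Na₂CO₃.
Mass: 21.08 × 106 = 2234 g.

2.23 kg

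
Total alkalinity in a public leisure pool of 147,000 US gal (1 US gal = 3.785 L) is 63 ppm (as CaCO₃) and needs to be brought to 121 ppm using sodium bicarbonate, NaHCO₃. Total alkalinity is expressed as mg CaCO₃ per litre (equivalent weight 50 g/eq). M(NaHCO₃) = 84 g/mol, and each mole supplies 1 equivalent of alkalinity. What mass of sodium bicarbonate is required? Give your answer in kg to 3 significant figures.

54.2 kg

Volume: 147,000 US gal × 3.785 L/gal = 556,395 L.
Alkalinity to add: (121 − 63) = 58 mg/L as CaCO₃ × 556,395 L = 32,270 g as CaCO₃.
Equivalents: 32,270 g ÷ 50 g/eq = 645.4 eq.
NaHCO₃ supplies 1 eq per mole → 645.4 mol.
Mass: 645.4 mol × 84 g/mol = 54,220 g.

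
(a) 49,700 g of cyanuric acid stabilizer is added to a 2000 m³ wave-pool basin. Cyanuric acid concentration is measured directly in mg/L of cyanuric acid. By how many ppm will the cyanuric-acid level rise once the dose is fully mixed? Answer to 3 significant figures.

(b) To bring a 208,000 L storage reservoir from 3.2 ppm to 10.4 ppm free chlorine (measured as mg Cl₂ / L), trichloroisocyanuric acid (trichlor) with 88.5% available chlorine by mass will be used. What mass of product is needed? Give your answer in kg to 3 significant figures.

(a) Volume: 2000 m³ = 2,000,000 L.
(a) Rise: 49,700 g / 2,000,000 L × 1000 = 24.85 mg/L.

(b) Chlorine deficit: 10.4 − 3.2 = 7.2 ppm = 7.2 mg/L as Cl₂.
(b) Cl₂ equivalent needed: 7.2 mg/L × 208,000 L = 1,498,000 mg = 1498 g.
(b) Product at 88.5% available chlorine: 1498 / 0.885 = 1692 g.

(a) 24.9 ppm; (b) 1.69 kg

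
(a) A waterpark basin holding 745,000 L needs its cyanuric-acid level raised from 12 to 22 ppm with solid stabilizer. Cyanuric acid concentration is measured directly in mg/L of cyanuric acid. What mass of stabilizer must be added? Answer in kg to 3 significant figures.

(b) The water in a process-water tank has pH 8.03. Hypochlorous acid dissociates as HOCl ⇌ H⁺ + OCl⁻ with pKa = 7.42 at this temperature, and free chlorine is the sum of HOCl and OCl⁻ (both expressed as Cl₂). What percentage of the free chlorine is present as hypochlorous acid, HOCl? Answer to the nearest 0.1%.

(a) 7.45 kg; (b) 19.7%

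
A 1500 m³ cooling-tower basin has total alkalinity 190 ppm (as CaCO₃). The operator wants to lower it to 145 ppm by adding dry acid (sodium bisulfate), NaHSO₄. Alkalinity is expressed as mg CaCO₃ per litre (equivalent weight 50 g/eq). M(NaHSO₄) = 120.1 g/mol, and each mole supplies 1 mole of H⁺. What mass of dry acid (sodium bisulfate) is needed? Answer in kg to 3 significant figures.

Volume: 1500 m³ = 1,500,000 L.
Alkalinity to neutralize: (190 − 145) = 45 mg/L as CaCO₃ × 1,500,000 L = 67,500 g as CaCO₃.
Equivalents of H⁺ required: 67,500 ÷ 50 g/eq = 1350 eq = 1350 mol NaHSO₄.
Mass of NaHSO₄: 1350 × 120.1 = 162,100 g.

162 kg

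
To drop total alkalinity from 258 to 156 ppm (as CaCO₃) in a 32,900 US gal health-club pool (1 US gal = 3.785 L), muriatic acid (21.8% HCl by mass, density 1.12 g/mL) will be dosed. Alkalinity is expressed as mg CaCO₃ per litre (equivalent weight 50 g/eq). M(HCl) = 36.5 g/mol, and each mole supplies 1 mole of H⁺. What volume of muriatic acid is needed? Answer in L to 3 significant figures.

Volume: 32,900 US gal × 3.785 L/gal = 124,526 L.
Alkalinity to neutralize: (258 − 156) = 102 mg/L as CaCO₃ × 124,526 L = 12,700 g as CaCO₃.
Equivalents of H⁺ required: 12,700 ÷ 50 g/eq = 254 eq = 254 mol HCl.
Mass of HCl: 254 × 36.5 = 9272 g.
Mass of 21.8% solution: 9272 / 0.218 = 42,530 g.
Volume: 42,530 g ÷ 1.12 g/mL = 37,980 mL.

38.0 L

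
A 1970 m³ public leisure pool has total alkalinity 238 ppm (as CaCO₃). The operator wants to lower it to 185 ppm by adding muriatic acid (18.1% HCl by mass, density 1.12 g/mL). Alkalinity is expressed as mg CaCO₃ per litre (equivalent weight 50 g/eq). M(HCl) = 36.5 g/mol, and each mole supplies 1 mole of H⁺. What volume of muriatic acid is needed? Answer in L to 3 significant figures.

376 L

Volume: 1970 m³ = 1,970,000 L.
Alkalinity to neutralize: (238 − 185) = 53 mg/L as CaCO₃ × 1,970,000 L = 104,400 g as CaCO₃.
Equivalents of H⁺ required: 104,400 ÷ 50 g/eq = 2088 eq = 2088 mol HCl.
Mass of HCl: 2088 × 36.5 = 76,220 g.
Mass of 18.1% solution: 76,220 / 0.181 = 421,100 g.
Volume: 421,100 g ÷ 1.12 g/mL = 376,000 mL.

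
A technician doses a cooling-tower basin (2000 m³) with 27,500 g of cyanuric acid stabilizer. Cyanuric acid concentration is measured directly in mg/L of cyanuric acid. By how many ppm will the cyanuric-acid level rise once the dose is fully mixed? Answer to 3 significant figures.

Volume: 2000 m³ = 2,000,000 L.
Rise: 27,500 g / 2,000,000 L × 1000 = 13.75 mg/L.

13.8 ppm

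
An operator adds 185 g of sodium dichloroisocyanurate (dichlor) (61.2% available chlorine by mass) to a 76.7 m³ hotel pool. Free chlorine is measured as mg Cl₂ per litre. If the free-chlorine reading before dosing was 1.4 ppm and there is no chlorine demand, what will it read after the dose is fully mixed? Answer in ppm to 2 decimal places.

2.88 ppm

Volume: 76.7 m³ = 76,700 L.
Available chlorine delivered: 185 g × 0.612 = 113.2 g as Cl₂.
Concentration rise: 113.2 g / 76,700 L = 1.476 mg/L = 1.48 ppm.
Final FC: 1.4 + 1.48 = 2.88 ppm.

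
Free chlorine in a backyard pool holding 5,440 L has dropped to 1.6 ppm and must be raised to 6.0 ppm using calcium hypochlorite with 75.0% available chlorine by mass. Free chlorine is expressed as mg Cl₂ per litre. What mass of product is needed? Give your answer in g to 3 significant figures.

31.9 g

Chlorine deficit: 6.0 − 1.6 = 4.4 ppm = 4.4 mg/L as Cl₂.
Cl₂ equivalent needed: 4.4 mg/L × 5,440 L = 23,940 mg = 23.94 g.
Product at 75.0% available chlorine: 23.94 / 0.75 = 31.91 g.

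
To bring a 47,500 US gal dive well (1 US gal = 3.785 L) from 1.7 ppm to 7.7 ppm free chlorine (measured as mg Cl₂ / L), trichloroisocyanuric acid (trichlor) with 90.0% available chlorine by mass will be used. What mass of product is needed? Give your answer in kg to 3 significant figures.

Volume: 47,500 US gal × 3.785 L/gal = 179,788 L.
Chlorine deficit: 7.7 − 1.7 = 6 ppm = 6 mg/L as Cl₂.
Cl₂ equivalent needed: 6 mg/L × 179,788 L = 1,079,000 mg = 1079 g.
Product at 90.0% available chlorine: 1079 / 0.9 = 1199 g.

1.20 kg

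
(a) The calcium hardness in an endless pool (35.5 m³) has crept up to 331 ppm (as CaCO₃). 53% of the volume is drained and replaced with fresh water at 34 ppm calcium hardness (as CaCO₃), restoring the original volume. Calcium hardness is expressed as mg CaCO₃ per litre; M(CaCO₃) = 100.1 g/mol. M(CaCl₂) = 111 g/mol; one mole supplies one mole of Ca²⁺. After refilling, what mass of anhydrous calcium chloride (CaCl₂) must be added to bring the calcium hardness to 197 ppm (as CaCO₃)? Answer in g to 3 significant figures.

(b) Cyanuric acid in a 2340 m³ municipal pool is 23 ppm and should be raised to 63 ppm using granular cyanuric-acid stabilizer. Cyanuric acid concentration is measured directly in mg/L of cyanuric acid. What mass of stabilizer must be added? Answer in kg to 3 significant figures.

(a) 922 g; (b) 93.6 kg

(a) Volume: 35.5 m³ = 35,500 L.
(a) After draining 53% and refilling: 331 × 0.47 + 34 × 0.53 = 173.59 ppm.
(a) Deficit to target: 197 − 173.59 = 23.41 mg/L.
(a) As CaCO₃: 23.41 mg/L × 35,500 L = 831.1 g; ÷ 100.1 = 8.302 mol Ca²⁺.
(a) Mass: 8.302 × 111 = 921.5 g.

(b) Volume: 2340 m³ = 2,340,000 L.
(b) CYA to add: (63 − 23) = 40 mg/L × 2,340,000 L = 93,600 g cyanuric acid.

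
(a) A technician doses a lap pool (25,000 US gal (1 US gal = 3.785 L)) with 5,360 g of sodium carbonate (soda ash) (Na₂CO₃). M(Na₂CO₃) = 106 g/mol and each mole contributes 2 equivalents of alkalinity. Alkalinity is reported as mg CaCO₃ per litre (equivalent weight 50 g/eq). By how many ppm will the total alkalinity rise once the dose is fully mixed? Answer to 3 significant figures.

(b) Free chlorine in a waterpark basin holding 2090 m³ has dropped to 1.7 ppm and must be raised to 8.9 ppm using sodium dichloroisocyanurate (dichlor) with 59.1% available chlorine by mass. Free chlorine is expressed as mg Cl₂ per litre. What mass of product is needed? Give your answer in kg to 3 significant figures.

(a) Volume: 25,000 US gal × 3.785 L/gal = 94,625 L.
(a) Moles of Na₂CO₃: 5,360 g ÷ 106 g/mol = 50.57 mol → 101.1 eq of alkalinity.
(a) As CaCO₃: 101.1 eq × 50 g/eq = 5057 g.
(a) Rise: 5057 g / 94,625 L × 1000 = 53.44 mg/L.

(b) Volume: 2090 m³ = 2,090,000 L.
(b) Chlorine deficit: 8.9 − 1.7 = 7.2 ppm = 7.2 mg/L as Cl₂.
(b) Cl₂ equivalent needed: 7.2 mg/L × 2,090,000 L = 15,050,000 mg = 15,050 g.
(b) Product at 59.1% available chlorine: 15,050 / 0.591 = 25,460 g.

(a) 53.4 ppm; (b) 25.5 kg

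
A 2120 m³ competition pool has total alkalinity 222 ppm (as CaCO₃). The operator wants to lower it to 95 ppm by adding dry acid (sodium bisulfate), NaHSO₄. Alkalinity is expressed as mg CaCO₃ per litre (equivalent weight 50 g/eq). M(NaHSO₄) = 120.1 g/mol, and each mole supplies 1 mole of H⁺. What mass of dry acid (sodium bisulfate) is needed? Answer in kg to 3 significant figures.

Volume: 2120 m³ = 2,120,000 L.
Alkalinity to neutralize: (222 − 95) = 127 mg/L as CaCO₃ × 2,120,000 L = 269,200 g as CaCO₃.
Equivalents of H⁺ required: 269,200 ÷ 50 g/eq = 5385 eq = 5385 mol NaHSO₄.
Mass of NaHSO₄: 5385 × 120.1 = 646,700 g.

647 kg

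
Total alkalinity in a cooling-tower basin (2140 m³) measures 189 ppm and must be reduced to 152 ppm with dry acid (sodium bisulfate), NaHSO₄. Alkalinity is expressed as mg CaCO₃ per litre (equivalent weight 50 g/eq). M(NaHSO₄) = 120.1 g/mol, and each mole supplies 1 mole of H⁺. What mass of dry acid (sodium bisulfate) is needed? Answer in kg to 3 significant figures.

190 kg

Volume: 2140 m³ = 2,140,000 L.
Alkalinity to neutralize: (189 − 152) = 37 mg/L as CaCO₃ × 2,140,000 L = 79,180 g as CaCO₃.
Equivalents of H⁺ required: 79,180 ÷ 50 g/eq = 1584 eq = 1584 mol NaHSO₄.
Mass of NaHSO₄: 1584 × 120.1 = 190,200 g.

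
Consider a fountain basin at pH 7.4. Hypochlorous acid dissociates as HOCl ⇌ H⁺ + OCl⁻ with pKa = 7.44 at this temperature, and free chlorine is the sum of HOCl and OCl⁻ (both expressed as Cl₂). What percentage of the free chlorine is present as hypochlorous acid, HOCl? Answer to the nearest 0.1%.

[OCl⁻]/[HOCl] = 10^(pH − pKa) = 10^(7.4 − 7.44) = 10^-0.04 = 0.912.
Fraction as HOCl = 1 / (1 + 0.912) = 0.523.

52.3%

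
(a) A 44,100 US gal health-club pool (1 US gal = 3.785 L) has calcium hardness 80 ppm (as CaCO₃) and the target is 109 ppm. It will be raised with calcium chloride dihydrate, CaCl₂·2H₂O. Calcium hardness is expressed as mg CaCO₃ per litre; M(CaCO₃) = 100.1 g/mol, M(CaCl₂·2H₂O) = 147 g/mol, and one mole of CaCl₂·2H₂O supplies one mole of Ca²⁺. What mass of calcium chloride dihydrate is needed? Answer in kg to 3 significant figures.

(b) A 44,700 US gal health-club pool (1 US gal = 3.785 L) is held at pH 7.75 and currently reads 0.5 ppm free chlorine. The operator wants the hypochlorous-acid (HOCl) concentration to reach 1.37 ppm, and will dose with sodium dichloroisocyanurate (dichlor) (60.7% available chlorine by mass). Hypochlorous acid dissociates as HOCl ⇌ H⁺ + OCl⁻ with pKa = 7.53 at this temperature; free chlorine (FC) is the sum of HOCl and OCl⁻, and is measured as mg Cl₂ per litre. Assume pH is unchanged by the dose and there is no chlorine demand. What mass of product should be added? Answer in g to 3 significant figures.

(a) Volume: 44,100 US gal × 3.785 L/gal = 166,918 L.
(a) Hardness to add: (109 − 80) = 29 mg/L as CaCO₃ × 166,918 L = 4841 g as CaCO₃.
(a) Moles of Ca²⁺ (1 mol Ca²⁺ ≡ 1 mol CaCO₃): 4841 / 100.1 g/mol = 48.36 mol.
(a) Mass of CaCl₂·2H₂O: 48.36 × 147 = 7109 g.

(b) Volume: 44,700 US gal × 3.785 L/gal = 169,190 L.
(b) [OCl⁻]/[HOCl] = 10^(pH − pKa) = 10^(7.75 − 7.53) = 1.66; fraction as HOCl = 1/(1 + 1.66) = 0.376.
(b) Free chlorine required for 1.37 ppm HOCl: 1.37 / 0.376 = 3.644 ppm.
(b) FC to add: 3.644 − 0.5 = 3.144 mg/L as Cl₂.
(b) Cl₂ equivalent: 3.144 mg/L × 169,190 L = 531.9 g.
(b) Product at 60.7% available Cl: 531.9 / 0.607 = 876.2 g.

(a) 7.11 kg; (b) 876 g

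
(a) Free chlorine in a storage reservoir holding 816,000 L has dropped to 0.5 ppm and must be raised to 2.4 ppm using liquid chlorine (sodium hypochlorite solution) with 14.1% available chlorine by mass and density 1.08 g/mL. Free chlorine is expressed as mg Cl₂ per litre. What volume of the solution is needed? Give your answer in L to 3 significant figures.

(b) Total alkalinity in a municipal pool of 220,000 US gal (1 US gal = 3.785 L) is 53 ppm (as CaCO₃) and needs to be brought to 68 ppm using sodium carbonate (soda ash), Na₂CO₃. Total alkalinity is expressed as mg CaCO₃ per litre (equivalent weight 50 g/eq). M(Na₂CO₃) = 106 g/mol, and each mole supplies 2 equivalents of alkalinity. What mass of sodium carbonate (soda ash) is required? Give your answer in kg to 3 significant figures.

(a) Chlorine deficit: 2.4 − 0.5 = 1.9 ppm = 1.9 mg/L as Cl₂.
(a) Cl₂ equivalent needed: 1.9 mg/L × 816,000 L = 1,550,000 mg = 1550 g.
(a) Product at 14.1% available chlorine: 1550 / 0.141 = 11,000 g.
(a) Volume at density 1.08 g/mL: 11,000 g ÷ 1.08 g/mL = 10,180 mL.

(b) Volume: 220,000 US gal × 3.785 L/gal = 832,700 L.
(b) Alkalinity to add: (68 − 53) = 15 mg/L as CaCO₃ × 832,700 L = 12,490 g as CaCO₃.
(b) Equivalents: 12,490 g ÷ 50 g/eq = 249.8 eq.
(b) Each mole of Na₂CO₃ supplies 2 eq, so 249.8 / 2 = 124.9 mol.
(b) Mass: 124.9 mol × 106 g/mol = 13,240 g.

(a) 10.2 L; (b) 13.2 kg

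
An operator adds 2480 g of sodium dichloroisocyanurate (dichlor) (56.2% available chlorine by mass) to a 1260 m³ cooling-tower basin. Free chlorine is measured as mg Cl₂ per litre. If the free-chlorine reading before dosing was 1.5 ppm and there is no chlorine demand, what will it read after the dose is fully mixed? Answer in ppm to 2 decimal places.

Volume: 1260 m³ = 1,260,000 L.
Available chlorine delivered: 2480 g × 0.562 = 1394 g as Cl₂.
Concentration rise: 1394 g / 1,260,000 L = 1.106 mg/L = 1.11 ppm.
Final FC: 1.5 + 1.11 = 2.61 ppm.

2.61 ppm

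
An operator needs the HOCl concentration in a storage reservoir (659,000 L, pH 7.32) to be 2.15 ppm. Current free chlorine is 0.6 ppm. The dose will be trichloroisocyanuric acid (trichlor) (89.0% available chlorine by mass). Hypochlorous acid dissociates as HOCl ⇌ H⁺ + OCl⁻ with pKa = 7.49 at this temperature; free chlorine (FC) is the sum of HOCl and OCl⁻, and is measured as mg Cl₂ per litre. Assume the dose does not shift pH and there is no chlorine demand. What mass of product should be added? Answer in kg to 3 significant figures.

[OCl⁻]/[HOCl] = 10^(pH − pKa) = 10^(7.32 − 7.49) = 0.6761; fraction as HOCl = 1/(1 + 0.6761) = 0.5966.
Free chlorine required for 2.15 ppm HOCl: 2.15 / 0.5966 = 3.604 ppm.
FC to add: 3.604 − 0.6 = 3.004 mg/L as Cl₂.
Cl₂ equivalent: 3.004 mg/L × 659,000 L = 1979 g.
Product at 89.0% available Cl: 1979 / 0.89 = 2224 g.

2.22 kg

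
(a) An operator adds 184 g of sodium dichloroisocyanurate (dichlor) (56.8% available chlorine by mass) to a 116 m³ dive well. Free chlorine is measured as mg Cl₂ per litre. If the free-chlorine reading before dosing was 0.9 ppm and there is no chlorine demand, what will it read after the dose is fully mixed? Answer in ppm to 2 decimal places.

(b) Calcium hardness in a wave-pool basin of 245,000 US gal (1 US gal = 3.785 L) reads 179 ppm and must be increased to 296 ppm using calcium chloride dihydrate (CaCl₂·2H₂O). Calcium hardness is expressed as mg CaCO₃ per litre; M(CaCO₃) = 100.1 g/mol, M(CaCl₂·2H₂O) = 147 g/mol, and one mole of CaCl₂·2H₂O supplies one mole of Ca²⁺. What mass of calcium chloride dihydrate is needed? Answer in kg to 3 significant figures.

(a) 1.80 ppm; (b) 159 kg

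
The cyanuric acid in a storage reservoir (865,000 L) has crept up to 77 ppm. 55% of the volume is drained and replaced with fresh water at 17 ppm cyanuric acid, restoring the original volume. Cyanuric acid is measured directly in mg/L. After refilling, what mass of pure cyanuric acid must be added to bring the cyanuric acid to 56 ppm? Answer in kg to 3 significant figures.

10.4 kg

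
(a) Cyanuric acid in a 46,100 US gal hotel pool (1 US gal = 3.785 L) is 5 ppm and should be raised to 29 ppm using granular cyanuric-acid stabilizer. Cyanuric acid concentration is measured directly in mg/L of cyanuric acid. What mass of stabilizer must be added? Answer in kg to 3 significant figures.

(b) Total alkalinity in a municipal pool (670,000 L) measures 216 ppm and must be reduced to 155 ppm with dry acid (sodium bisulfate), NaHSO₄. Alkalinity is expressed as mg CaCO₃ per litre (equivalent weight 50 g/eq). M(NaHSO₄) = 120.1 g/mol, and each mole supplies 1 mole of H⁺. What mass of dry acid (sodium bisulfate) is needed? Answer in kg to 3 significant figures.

(a) 4.19 kg; (b) 98.2 kg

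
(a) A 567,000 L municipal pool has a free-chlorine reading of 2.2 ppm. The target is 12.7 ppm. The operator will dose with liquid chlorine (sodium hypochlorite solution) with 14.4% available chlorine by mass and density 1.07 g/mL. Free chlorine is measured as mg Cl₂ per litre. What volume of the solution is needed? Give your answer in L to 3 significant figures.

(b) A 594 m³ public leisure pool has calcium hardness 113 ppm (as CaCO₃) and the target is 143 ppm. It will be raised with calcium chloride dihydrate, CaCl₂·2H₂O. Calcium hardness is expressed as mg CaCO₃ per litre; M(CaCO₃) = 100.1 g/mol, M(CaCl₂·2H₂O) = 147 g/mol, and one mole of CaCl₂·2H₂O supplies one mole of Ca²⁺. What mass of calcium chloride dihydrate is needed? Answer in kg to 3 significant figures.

(a) 38.6 L; (b) 26.2 kg

(a) Chlorine deficit: 12.7 − 2.2 = 10.5 ppm = 10.5 mg/L as Cl₂.
(a) Cl₂ equivalent needed: 10.5 mg/L × 567,000 L = 5,954,000 mg = 5954 g.
(a) Product at 14.4% available chlorine: 5954 / 0.144 = 41,340 g.
(a) Volume at density 1.07 g/mL: 41,340 g ÷ 1.07 g/mL = 38,640 mL.

(b) Volume: 594 m³ = 594,000 L.
(b) Hardness to add: (143 − 113) = 30 mg/L as CaCO₃ × 594,000 L = 17,820 g as CaCO₃.
(b) Moles of Ca²⁺ (1 mol Ca²⁺ ≡ 1 mol CaCO₃): 17,820 / 100.1 g/mol = 178 mol.
(b) Mass of CaCl₂·2H₂O: 178 × 147 = 26,170 g.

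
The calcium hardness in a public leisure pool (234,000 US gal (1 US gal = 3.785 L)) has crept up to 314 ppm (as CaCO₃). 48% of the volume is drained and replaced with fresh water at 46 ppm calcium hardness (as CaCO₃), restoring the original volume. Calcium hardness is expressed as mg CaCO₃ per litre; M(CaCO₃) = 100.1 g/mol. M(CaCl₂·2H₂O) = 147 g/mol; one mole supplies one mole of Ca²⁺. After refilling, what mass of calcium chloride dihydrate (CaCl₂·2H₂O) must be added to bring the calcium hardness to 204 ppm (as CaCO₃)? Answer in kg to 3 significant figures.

Volume: 234,000 US gal × 3.785 L/gal = 885,690 L.
After draining 48% and refilling: 314 × 0.52 + 46 × 0.48 = 185.36 ppm.
Deficit to target: 204 − 185.36 = 18.64 mg/L.
As CaCO₃: 18.64 mg/L × 885,690 L = 16,510 g; ÷ 100.1 = 164.9 mol Ca²⁺.
Mass: 164.9 × 147 = 24,240 g.

24.2 kg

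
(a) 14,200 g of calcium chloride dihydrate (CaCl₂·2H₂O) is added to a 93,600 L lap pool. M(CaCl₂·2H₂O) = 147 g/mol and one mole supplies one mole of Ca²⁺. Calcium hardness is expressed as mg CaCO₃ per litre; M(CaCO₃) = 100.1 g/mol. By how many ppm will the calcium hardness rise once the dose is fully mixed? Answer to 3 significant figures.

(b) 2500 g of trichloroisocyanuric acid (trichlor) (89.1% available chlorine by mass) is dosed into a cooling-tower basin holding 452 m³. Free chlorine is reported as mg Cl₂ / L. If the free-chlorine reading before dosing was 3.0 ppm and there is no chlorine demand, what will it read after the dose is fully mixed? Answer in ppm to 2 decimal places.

(a) 103 ppm; (b) 7.93 ppm

(a) Moles of Ca²⁺: 14,200 g ÷ 147 g/mol = 96.6 mol.
(a) As CaCO₃: 96.6 mol × 100.1 g/mol = 9670 g.
(a) Rise: 9670 g / 93,600 L × 1000 = 103.3 mg/L.

(b) Volume: 452 m³ = 452,000 L.
(b) Available chlorine delivered: 2500 g × 0.891 = 2228 g as Cl₂.
(b) Concentration rise: 2228 g / 452,000 L = 4.928 mg/L = 4.93 ppm.
(b) Final FC: 3.0 + 4.93 = 7.93 ppm.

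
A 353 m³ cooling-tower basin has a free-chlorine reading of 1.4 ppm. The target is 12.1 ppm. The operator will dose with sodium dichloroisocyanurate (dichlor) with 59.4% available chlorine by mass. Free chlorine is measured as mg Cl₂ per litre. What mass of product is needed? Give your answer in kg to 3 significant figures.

6.36 kg

Volume: 353 m³ = 353,000 L.
Chlorine deficit: 12.1 − 1.4 = 10.7 ppm = 10.7 mg/L as Cl₂.
Cl₂ equivalent needed: 10.7 mg/L × 353,000 L = 3,777,000 mg = 3777 g.
Product at 59.4% available chlorine: 3777 / 0.594 = 6359 g.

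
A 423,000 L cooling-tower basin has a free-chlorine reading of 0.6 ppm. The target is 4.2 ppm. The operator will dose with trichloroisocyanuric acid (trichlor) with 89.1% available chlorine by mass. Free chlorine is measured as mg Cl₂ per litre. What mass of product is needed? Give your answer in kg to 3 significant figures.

Chlorine deficit: 4.2 − 0.6 = 3.6 ppm = 3.6 mg/L as Cl₂.
Cl₂ equivalent needed: 3.6 mg/L × 423,000 L = 1,523,000 mg = 1523 g.
Product at 89.1% available chlorine: 1523 / 0.891 = 1709 g.

1.71 kg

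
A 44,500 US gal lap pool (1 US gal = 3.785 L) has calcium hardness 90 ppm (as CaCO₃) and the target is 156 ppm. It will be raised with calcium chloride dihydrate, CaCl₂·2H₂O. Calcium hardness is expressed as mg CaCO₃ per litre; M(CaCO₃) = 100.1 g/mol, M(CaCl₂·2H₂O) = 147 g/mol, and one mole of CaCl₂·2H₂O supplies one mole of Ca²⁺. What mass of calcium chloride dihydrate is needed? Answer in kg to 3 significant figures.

16.3 kg

Volume: 44,500 US gal × 3.785 L/gal = 168,432 L.
Hardness to add: (156 − 90) = 66 mg/L as CaCO₃ × 168,432 L = 11,120 g as CaCO₃.
Moles of Ca²⁺ (1 mol Ca²⁺ ≡ 1 mol CaCO₃): 11,120 / 100.1 g/mol = 111.1 mol.
Mass of CaCl₂·2H₂O: 111.1 × 147 = 16,320 g.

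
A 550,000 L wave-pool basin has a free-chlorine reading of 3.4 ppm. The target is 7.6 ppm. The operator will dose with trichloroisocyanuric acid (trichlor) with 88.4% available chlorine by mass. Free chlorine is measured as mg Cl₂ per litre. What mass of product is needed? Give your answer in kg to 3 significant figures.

Chlorine deficit: 7.6 − 3.4 = 4.2 ppm = 4.2 mg/L as Cl₂.
Cl₂ equivalent needed: 4.2 mg/L × 550,000 L = 2,310,000 mg = 2310 g.
Product at 88.4% available chlorine: 2310 / 0.884 = 2613 g.

2.61 kg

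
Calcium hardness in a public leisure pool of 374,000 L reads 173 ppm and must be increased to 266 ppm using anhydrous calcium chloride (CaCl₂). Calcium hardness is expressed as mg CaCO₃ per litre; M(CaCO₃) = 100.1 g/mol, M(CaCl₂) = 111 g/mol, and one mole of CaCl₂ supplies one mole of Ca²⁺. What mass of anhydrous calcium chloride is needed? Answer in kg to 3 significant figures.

38.6 kg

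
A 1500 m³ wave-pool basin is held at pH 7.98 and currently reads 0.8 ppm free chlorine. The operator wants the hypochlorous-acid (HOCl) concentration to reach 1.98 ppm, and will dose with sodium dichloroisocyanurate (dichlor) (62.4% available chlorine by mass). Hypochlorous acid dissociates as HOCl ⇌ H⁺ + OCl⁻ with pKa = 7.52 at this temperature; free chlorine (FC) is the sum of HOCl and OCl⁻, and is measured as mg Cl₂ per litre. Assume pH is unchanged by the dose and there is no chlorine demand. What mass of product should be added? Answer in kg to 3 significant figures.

Volume: 1500 m³ = 1,500,000 L.
[OCl⁻]/[HOCl] = 10^(pH − pKa) = 10^(7.98 − 7.52) = 2.884; fraction as HOCl = 1/(1 + 2.884) = 0.2575.
Free chlorine required for 1.98 ppm HOCl: 1.98 / 0.2575 = 7.69 ppm.
FC to add: 7.69 − 0.8 = 6.89 mg/L as Cl₂.
Cl₂ equivalent: 6.89 mg/L × 1,500,000 L = 10,340 g.
Product at 62.4% available Cl: 10,340 / 0.624 = 16,560 g.

16.6 kg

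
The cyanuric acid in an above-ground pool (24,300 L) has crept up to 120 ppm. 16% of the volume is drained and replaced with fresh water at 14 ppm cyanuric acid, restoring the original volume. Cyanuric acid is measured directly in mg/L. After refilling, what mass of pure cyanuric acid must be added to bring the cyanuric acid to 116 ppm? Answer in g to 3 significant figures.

After draining 16% and refilling: 120 × 0.84 + 14 × 0.16 = 103.04 ppm.
Deficit to target: 116 − 103.04 = 12.96 mg/L.
Mass: 12.96 mg/L × 24,300 L = 314.9 g cyanuric acid.

315 g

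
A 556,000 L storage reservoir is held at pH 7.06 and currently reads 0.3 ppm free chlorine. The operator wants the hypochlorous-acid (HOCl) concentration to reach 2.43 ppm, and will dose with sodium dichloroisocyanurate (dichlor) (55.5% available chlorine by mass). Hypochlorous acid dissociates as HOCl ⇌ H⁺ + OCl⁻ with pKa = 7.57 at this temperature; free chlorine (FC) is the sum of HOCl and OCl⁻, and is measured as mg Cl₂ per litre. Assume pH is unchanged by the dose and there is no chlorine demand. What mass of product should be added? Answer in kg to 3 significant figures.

[OCl⁻]/[HOCl] = 10^(pH − pKa) = 10^(7.06 − 7.57) = 0.309; fraction as HOCl = 1/(1 + 0.309) = 0.7639.
Free chlorine required for 2.43 ppm HOCl: 2.43 / 0.7639 = 3.181 ppm.
FC to add: 3.181 − 0.3 = 2.881 mg/L as Cl₂.
Cl₂ equivalent: 2.881 mg/L × 556,000 L = 1602 g.
Product at 55.5% available Cl: 1602 / 0.555 = 2886 g.

2.89 kg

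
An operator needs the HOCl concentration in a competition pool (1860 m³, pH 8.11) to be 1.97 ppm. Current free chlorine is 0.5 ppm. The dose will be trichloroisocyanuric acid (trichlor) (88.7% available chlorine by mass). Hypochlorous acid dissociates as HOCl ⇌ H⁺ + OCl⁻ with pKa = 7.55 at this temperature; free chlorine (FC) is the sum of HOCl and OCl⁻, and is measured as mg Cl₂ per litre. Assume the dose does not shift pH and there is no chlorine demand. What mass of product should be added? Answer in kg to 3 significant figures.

18.1 kg

Volume: 1860 m³ = 1,860,000 L.
[OCl⁻]/[HOCl] = 10^(pH − pKa) = 10^(8.11 − 7.55) = 3.631; fraction as HOCl = 1/(1 + 3.631) = 0.2159.
Free chlorine required for 1.97 ppm HOCl: 1.97 / 0.2159 = 9.123 ppm.
FC to add: 9.123 − 0.5 = 8.623 mg/L as Cl₂.
Cl₂ equivalent: 8.623 mg/L × 1,860,000 L = 16,040 g.
Product at 88.7% available Cl: 16,040 / 0.887 = 18,080 g.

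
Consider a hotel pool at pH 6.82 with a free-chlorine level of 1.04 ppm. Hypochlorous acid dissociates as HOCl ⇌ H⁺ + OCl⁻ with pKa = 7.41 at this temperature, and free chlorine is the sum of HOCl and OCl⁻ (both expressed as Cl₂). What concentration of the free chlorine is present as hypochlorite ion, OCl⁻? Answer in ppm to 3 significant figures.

0.213 ppm

[OCl⁻]/[HOCl] = 10^(pH − pKa) = 10^(6.82 − 7.41) = 10^-0.59 = 0.257.
Fraction as HOCl = 1 / (1 + 0.257) = 0.7955.
OCl⁻ = (1 − 0.7955) × 1.04 ppm = 0.2127 ppm.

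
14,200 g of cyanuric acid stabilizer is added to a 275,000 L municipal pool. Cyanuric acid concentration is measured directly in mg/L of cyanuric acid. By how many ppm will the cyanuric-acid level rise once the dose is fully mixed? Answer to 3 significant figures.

51.6 ppm

Rise: 14,200 g / 275,000 L × 1000 = 51.64 mg/L.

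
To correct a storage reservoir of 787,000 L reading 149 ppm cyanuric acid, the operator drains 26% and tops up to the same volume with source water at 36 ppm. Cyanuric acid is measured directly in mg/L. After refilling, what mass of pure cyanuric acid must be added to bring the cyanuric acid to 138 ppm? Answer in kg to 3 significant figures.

14.5 kg

After draining 26% and refilling: 149 × 0.74 + 36 × 0.26 = 119.62 ppm.
Deficit to target: 138 − 119.62 = 18.38 mg/L.
Mass: 18.38 mg/L × 787,000 L = 14,470 g cyanuric acid.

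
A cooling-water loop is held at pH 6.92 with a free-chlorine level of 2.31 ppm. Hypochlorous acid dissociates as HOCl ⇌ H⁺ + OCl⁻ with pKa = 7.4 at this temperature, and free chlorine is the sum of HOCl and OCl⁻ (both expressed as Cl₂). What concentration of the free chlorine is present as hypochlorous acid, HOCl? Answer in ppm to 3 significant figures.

1.74 ppm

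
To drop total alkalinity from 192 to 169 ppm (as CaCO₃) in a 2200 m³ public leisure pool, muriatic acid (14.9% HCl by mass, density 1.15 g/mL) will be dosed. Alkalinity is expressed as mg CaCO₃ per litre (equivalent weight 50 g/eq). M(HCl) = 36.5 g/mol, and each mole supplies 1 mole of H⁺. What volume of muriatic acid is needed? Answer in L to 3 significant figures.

216 L

Volume: 2200 m³ = 2,200,000 L.
Alkalinity to neutralize: (192 − 169) = 23 mg/L as CaCO₃ × 2,200,000 L = 50,600 g as CaCO₃.
Equivalents of H⁺ required: 50,600 ÷ 50 g/eq = 1012 eq = 1012 mol HCl.
Mass of HCl: 1012 × 36.5 = 36,940 g.
Mass of 14.9% solution: 36,940 / 0.149 = 247,900 g.
Volume: 247,900 g ÷ 1.15 g/mL = 215,600 mL.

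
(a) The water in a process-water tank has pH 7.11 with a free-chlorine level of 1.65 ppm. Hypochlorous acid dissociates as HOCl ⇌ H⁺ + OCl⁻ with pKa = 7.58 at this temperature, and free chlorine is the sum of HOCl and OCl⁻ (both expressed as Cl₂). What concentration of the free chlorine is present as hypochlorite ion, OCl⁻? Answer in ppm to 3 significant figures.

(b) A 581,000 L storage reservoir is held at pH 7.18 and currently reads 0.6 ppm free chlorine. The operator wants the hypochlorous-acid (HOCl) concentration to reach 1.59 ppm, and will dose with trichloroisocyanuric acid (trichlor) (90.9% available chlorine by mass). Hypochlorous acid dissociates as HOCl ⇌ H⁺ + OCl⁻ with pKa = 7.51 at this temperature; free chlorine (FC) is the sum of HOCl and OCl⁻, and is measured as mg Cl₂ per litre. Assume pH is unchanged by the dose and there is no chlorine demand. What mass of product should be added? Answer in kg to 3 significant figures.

(a) 0.418 ppm; (b) 1.11 kg

(a) [OCl⁻]/[HOCl] = 10^(pH − pKa) = 10^(7.11 − 7.58) = 10^-0.47 = 0.3388.
(a) Fraction as HOCl = 1 / (1 + 0.3388) = 0.7469.
(a) OCl⁻ = (1 − 0.7469) × 1.65 ppm = 0.4176 ppm.

(b) [OCl⁻]/[HOCl] = 10^(pH − pKa) = 10^(7.18 − 7.51) = 0.4677; fraction as HOCl = 1/(1 + 0.4677) = 0.6813.
(b) Free chlorine required for 1.59 ppm HOCl: 1.59 / 0.6813 = 2.334 ppm.
(b) FC to add: 2.334 − 0.6 = 1.734 mg/L as Cl₂.
(b) Cl₂ equivalent: 1.734 mg/L × 581,000 L = 1007 g.
(b) Product at 90.9% available Cl: 1007 / 0.909 = 1108 g.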